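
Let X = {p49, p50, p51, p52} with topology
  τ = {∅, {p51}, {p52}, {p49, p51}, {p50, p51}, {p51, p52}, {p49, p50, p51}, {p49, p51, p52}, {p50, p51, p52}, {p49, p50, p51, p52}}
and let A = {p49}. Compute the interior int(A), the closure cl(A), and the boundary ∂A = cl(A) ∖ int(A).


int(A) = ∅, cl(A) = {p49}, ∂A = {p49}.

Closed sets in (X, τ) are complements of opens:
  closed(X, τ) = {∅, {p49}, {p50}, {p52}, {p49, p50}, {p49, p52}, {p50, p52}, {p49, p50, p51}, {p49, p50, p52}, {p49, p50, p51, p52}}.
int(A) = ⋃ {U ∈ τ : U ⊆ A}. Opens contained in A: ∅.
Taking the union of these: int(A) = ∅.
cl(A) = ⋂ {C closed : A ⊆ C}. Closed sets containing A: {p49}, {p49, p50}, {p49, p52}, {p49, p50, p51}, {p49, p50, p52}, {p49, p50, p51, p52}.
Intersecting these: cl(A) = {p49}.
∂A = cl(A) ∖ int(A) = {p49} ∖ ∅ = {p49}.


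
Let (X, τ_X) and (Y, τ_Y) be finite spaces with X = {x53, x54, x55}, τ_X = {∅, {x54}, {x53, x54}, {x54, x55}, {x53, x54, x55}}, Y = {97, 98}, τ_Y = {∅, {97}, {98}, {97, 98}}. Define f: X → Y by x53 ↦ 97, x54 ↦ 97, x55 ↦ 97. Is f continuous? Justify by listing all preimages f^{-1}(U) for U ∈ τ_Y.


f IS continuous.

Compute f^{-1}(U) for each U ∈ τ_Y:
  U = ∅: f^{-1}(U) = ∅ ∈ τ_X ✓.
  U = {97}: f^{-1}(U) = {x53, x54, x55} ∈ τ_X ✓.
  U = {98}: f^{-1}(U) = ∅ ∈ τ_X ✓.
  U = {97, 98}: f^{-1}(U) = {x53, x54, x55} ∈ τ_X ✓.
Every preimage lies in τ_X, so f IS continuous.


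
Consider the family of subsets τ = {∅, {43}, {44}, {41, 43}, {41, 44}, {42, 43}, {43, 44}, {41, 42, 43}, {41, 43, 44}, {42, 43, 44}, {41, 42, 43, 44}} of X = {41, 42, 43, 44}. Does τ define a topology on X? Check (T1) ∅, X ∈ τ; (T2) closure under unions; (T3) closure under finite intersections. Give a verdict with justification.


τ is NOT a topology on X.

Axiom (T1): ∅ ∈ τ? Yes; X ∈ τ? Yes.
Axiom (T2/T3): check pairwise unions and intersections of members of τ.
Counterexample for (T3): {41, 43} ∩ {41, 44} = {41} ∉ τ. Therefore τ is NOT a topology.


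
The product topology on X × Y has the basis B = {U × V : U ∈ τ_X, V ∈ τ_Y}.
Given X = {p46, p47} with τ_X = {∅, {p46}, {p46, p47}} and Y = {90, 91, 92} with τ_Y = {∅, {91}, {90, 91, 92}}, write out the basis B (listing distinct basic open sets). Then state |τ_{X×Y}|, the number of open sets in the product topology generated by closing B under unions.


Basis B = {∅ × ∅, {p46} × {91}, {p46, p47} × {91}, {p46} × {90, 91, 92}, {p46, p47} × {90, 91, 92}}; |τ_{X×Y}| = 6.

Enumerate products U × V with U ∈ τ_X, V ∈ τ_Y (deduplicated):
  ∅ × ∅ = {} (∅)
  {p46} × {91} = {(p46,91)}
  {p46, p47} × {91} = {(p46,91), (p47,91)}
  {p46} × {90, 91, 92} = {(p46,90), (p46,91), (p46,92)}
  {p46, p47} × {90, 91, 92} = {(p46,90), (p46,91), (p46,92), (p47,90), (p47,91), (p47,92)}
These 5 distinct sets form the basis B.
Close under arbitrary unions to get τ_{X×Y}; counting gives |τ_{X×Y}| = 6.


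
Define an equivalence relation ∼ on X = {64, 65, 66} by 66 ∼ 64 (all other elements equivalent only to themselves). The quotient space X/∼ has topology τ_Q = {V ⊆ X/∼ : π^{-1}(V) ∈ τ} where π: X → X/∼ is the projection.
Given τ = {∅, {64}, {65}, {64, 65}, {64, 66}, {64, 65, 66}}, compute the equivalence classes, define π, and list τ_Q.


X/∼ = {[64=66], [65]}; |τ_Q| = 4.

Equivalence classes: [64=66], [65].
Quotient map π: X → X/∼ sends 64 ↦ [64=66], 65 ↦ [65], 66 ↦ [64=66].
For each subset V ⊆ X/∼, compute π^{-1}(V) ⊆ X and check whether π^{-1}(V) ∈ τ. V is open in τ_Q iff π^{-1}(V) ∈ τ.
  V = {}: π^{-1}(V) = ∅ ∈ τ ✓.
  V = {[64=66]}: π^{-1}(V) = {64, 66} ∈ τ ✓.
  V = {[65]}: π^{-1}(V) = {65} ∈ τ ✓.
  V = {[64=66], [65]}: π^{-1}(V) = {64, 65, 66} ∈ τ ✓.
Open sets in the quotient: τ_Q = {{}, {[64=66]}, {[65]}, {[64=66], [65]}} (4 elements).


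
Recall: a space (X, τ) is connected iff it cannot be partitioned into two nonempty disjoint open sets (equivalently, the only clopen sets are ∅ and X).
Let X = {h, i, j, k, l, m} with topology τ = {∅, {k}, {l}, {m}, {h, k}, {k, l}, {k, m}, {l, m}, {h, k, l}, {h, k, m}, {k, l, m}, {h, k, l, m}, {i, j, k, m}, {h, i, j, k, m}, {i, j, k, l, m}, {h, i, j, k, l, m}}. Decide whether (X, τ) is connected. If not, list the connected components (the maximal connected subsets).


(X, τ) is disconnected; components = [{l}, {h, i, j, k, m}].

Find clopen sets (U ∈ τ with X ∖ U ∈ τ):
  U = ∅, X ∖ U = {h, i, j, k, l, m} — both open, so U is clopen.
  U = {l}, X ∖ U = {h, i, j, k, m} — both open, so U is clopen.
  U = {h, i, j, k, m}, X ∖ U = {l} — both open, so U is clopen.
  U = {h, i, j, k, l, m}, X ∖ U = ∅ — both open, so U is clopen.
Nontrivial clopen(s) exist: e.g. {l}. So (X, τ) is disconnected.
Compute connected components by grouping points that agree on all clopens:
  component: {l}
  component: {h, i, j, k, m}


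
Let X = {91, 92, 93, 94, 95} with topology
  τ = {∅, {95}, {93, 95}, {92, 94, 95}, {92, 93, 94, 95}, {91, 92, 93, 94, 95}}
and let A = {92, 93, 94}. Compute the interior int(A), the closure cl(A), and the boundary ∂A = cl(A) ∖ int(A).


int(A) = ∅, cl(A) = {91, 92, 93, 94}, ∂A = {91, 92, 93, 94}.

Closed sets in (X, τ) are complements of opens:
  closed(X, τ) = {∅, {91}, {91, 93}, {91, 92, 94}, {91, 92, 93, 94}, {91, 92, 93, 94, 95}}.
int(A) = ⋃ {U ∈ τ : U ⊆ A}. Opens contained in A: ∅.
Taking the union of these: int(A) = ∅.
cl(A) = ⋂ {C closed : A ⊆ C}. Closed sets containing A: {91, 92, 93, 94}, {91, 92, 93, 94, 95}.
Intersecting these: cl(A) = {91, 92, 93, 94}.
∂A = cl(A) ∖ int(A) = {91, 92, 93, 94} ∖ ∅ = {91, 92, 93, 94}.


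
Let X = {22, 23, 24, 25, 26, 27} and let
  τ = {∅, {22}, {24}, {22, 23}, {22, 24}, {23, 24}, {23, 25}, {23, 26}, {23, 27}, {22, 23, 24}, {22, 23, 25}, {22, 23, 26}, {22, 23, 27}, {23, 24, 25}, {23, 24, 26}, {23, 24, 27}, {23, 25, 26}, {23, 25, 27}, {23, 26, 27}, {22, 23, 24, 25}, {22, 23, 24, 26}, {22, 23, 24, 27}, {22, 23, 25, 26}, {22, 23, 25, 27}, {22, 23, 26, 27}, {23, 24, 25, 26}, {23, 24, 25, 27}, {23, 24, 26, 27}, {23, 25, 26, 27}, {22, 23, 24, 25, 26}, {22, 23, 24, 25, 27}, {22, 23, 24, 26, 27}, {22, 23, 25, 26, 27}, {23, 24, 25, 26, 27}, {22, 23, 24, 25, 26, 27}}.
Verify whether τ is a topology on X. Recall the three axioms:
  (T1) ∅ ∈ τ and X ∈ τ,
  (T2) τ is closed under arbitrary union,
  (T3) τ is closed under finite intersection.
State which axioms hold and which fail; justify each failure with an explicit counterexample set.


τ is NOT a topology on X.

Axiom (T1): ∅ ∈ τ? Yes; X ∈ τ? Yes.
Axiom (T2/T3): check pairwise unions and intersections of members of τ.
Counterexample for (T3): {22, 23} ∩ {23, 24} = {23} ∉ τ. Therefore τ is NOT a topology.


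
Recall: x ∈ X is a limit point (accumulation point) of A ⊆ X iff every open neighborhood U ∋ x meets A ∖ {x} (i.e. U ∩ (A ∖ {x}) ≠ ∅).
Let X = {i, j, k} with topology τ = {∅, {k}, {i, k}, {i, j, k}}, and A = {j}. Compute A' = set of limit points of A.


A' = ∅

For each x ∈ X, list the open sets U ∈ τ with x ∈ U, then check whether U ∩ (A ∖ {x}) ≠ ∅ for every such U.
  x = i: open {i, k} ∋ x has {i, k} ∩ (A ∖ {i}) = ∅, so x is NOT a limit point.
  x = j: open {i, j, k} ∋ x has {i, j, k} ∩ (A ∖ {j}) = ∅, so x is NOT a limit point.
  x = k: open {k} ∋ x has {k} ∩ (A ∖ {k}) = ∅, so x is NOT a limit point.
Collecting: A' = ∅.


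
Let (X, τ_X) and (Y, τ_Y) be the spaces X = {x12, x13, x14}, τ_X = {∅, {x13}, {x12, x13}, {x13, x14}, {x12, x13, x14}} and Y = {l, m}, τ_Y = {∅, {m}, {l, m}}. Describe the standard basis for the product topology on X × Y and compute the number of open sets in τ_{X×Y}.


Basis B = {∅ × ∅, {x13} × {m}, {x12, x13} × {m}, {x13} × {l, m}, {x13, x14} × {m}, {x12, x13, x14} × {m}, {x12, x13} × {l, m}, {x13, x14} × {l, m}, {x12, x13, x14} × {l, m}}; |τ_{X×Y}| = 14.

Enumerate products U × V with U ∈ τ_X, V ∈ τ_Y (deduplicated):
  ∅ × ∅ = {} (∅)
  {x13} × {m} = {(x13,m)}
  {x12, x13} × {m} = {(x12,m), (x13,m)}
  {x13} × {l, m} = {(x13,l), (x13,m)}
  {x13, x14} × {m} = {(x13,m), (x14,m)}
  {x12, x13, x14} × {m} = {(x12,m), (x13,m), (x14,m)}
  {x12, x13} × {l, m} = {(x12,l), (x12,m), (x13,l), (x13,m)}
  {x13, x14} × {l, m} = {(x13,l), (x13,m), (x14,l), (x14,m)}
  {x12, x13, x14} × {l, m} = {(x12,l), (x12,m), (x13,l), (x13,m), (x14,l), (x14,m)}
These 9 distinct sets form the basis B.
Close under arbitrary unions to get τ_{X×Y}; counting gives |τ_{X×Y}| = 14.


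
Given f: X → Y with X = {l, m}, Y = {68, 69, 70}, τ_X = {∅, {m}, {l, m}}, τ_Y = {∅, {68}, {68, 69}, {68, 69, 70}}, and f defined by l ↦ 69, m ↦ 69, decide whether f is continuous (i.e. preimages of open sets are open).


f IS continuous.

Compute f^{-1}(U) for each U ∈ τ_Y:
  U = ∅: f^{-1}(U) = ∅ ∈ τ_X ✓.
  U = {68}: f^{-1}(U) = ∅ ∈ τ_X ✓.
  U = {68, 69}: f^{-1}(U) = {l, m} ∈ τ_X ✓.
  U = {68, 69, 70}: f^{-1}(U) = {l, m} ∈ τ_X ✓.
Every preimage lies in τ_X, so f IS continuous.


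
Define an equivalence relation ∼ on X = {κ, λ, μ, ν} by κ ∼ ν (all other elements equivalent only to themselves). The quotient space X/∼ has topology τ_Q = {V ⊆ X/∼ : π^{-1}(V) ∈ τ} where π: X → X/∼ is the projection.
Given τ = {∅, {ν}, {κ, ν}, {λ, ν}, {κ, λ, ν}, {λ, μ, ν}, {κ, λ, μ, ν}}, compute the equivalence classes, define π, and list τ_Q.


X/∼ = {[κ=ν], [λ], [μ]}; |τ_Q| = 4.

Equivalence classes: [κ=ν], [λ], [μ].
Quotient map π: X → X/∼ sends κ ↦ [κ=ν], λ ↦ [λ], μ ↦ [μ], ν ↦ [κ=ν].
For each subset V ⊆ X/∼, compute π^{-1}(V) ⊆ X and check whether π^{-1}(V) ∈ τ. V is open in τ_Q iff π^{-1}(V) ∈ τ.
  V = {}: π^{-1}(V) = ∅ ∈ τ ✓.
  V = {[κ=ν]}: π^{-1}(V) = {κ, ν} ∈ τ ✓.
  V = {[λ]}: π^{-1}(V) = {λ} ∉ τ ✗.
  V = {[κ=ν], [λ]}: π^{-1}(V) = {κ, λ, ν} ∈ τ ✓.
  V = {[μ]}: π^{-1}(V) = {μ} ∉ τ ✗.
  V = {[κ=ν], [μ]}: π^{-1}(V) = {κ, μ, ν} ∉ τ ✗.
  V = {[λ], [μ]}: π^{-1}(V) = {λ, μ} ∉ τ ✗.
  V = {[κ=ν], [λ], [μ]}: π^{-1}(V) = {κ, λ, μ, ν} ∈ τ ✓.
Open sets in the quotient: τ_Q = {{}, {[κ=ν]}, {[κ=ν], [λ]}, {[κ=ν], [λ], [μ]}} (4 elements).


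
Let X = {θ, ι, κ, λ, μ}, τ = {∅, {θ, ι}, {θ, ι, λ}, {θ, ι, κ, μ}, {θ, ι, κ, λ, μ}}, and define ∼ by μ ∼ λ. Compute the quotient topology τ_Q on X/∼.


X/∼ = {[θ], [ι], [κ], [λ=μ]}; |τ_Q| = 3.

Equivalence classes: [θ], [ι], [κ], [λ=μ].
Quotient map π: X → X/∼ sends θ ↦ [θ], ι ↦ [ι], κ ↦ [κ], λ ↦ [λ=μ], μ ↦ [λ=μ].
For each subset V ⊆ X/∼, compute π^{-1}(V) ⊆ X and check whether π^{-1}(V) ∈ τ. V is open in τ_Q iff π^{-1}(V) ∈ τ.
  V = {}: π^{-1}(V) = ∅ ∈ τ ✓.
  V = {[θ]}: π^{-1}(V) = {θ} ∉ τ ✗.
  V = {[ι]}: π^{-1}(V) = {ι} ∉ τ ✗.
  V = {[θ], [ι]}: π^{-1}(V) = {θ, ι} ∈ τ ✓.
  V = {[κ]}: π^{-1}(V) = {κ} ∉ τ ✗.
  V = {[θ], [κ]}: π^{-1}(V) = {θ, κ} ∉ τ ✗.
  V = {[ι], [κ]}: π^{-1}(V) = {ι, κ} ∉ τ ✗.
  V = {[θ], [ι], [κ]}: π^{-1}(V) = {θ, ι, κ} ∉ τ ✗.
  V = {[λ=μ]}: π^{-1}(V) = {λ, μ} ∉ τ ✗.
  V = {[θ], [λ=μ]}: π^{-1}(V) = {θ, λ, μ} ∉ τ ✗.
  V = {[ι], [λ=μ]}: π^{-1}(V) = {ι, λ, μ} ∉ τ ✗.
  V = {[θ], [ι], [λ=μ]}: π^{-1}(V) = {θ, ι, λ, μ} ∉ τ ✗.
  V = {[κ], [λ=μ]}: π^{-1}(V) = {κ, λ, μ} ∉ τ ✗.
  V = {[θ], [κ], [λ=μ]}: π^{-1}(V) = {θ, κ, λ, μ} ∉ τ ✗.
  V = {[ι], [κ], [λ=μ]}: π^{-1}(V) = {ι, κ, λ, μ} ∉ τ ✗.
  V = {[θ], [ι], [κ], [λ=μ]}: π^{-1}(V) = {θ, ι, κ, λ, μ} ∈ τ ✓.
Open sets in the quotient: τ_Q = {{}, {[θ], [ι]}, {[θ], [ι], [κ], [λ=μ]}} (3 elements).


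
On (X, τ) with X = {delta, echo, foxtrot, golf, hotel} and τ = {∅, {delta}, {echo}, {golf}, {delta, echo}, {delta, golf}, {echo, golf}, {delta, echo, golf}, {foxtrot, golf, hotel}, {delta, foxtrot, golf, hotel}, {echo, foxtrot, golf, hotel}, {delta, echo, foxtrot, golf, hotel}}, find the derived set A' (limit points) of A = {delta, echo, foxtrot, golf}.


A' = {foxtrot, hotel}

For each x ∈ X, list the open sets U ∈ τ with x ∈ U, then check whether U ∩ (A ∖ {x}) ≠ ∅ for every such U.
  x = delta: open {delta} ∋ x has {delta} ∩ (A ∖ {delta}) = ∅, so x is NOT a limit point.
  x = echo: open {echo} ∋ x has {echo} ∩ (A ∖ {echo}) = ∅, so x is NOT a limit point.
  x = foxtrot: opens ∋ x are {foxtrot, golf, hotel}, {delta, foxtrot, golf, hotel}, {echo, foxtrot, golf, hotel}, {delta, echo, foxtrot, golf, hotel}; each meets A ∖ {foxtrot}, so x IS a limit point.
  x = golf: open {golf} ∋ x has {golf} ∩ (A ∖ {golf}) = ∅, so x is NOT a limit point.
  x = hotel: opens ∋ x are {foxtrot, golf, hotel}, {delta, foxtrot, golf, hotel}, {echo, foxtrot, golf, hotel}, {delta, echo, foxtrot, golf, hotel}; each meets A ∖ {hotel}, so x IS a limit point.
Collecting: A' = {foxtrot, hotel}.


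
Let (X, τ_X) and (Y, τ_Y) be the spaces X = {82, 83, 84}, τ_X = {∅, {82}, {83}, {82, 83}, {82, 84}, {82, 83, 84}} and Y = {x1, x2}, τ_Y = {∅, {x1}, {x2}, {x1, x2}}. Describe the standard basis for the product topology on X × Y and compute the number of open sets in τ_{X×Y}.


Basis B = {∅ × ∅, {82} × {x1}, {82} × {x2}, {83} × {x1}, {83} × {x2}, {82} × {x1, x2}, {82, 83} × {x1}, {82, 84} × {x1}, {82, 83} × {x2}, {82, 84} × {x2}, {83} × {x1, x2}, {82, 83, 84} × {x1}, {82, 83, 84} × {x2}, {82, 83} × {x1, x2}, {82, 84} × {x1, x2}, {82, 83, 84} × {x1, x2}}; |τ_{X×Y}| = 36.

Enumerate products U × V with U ∈ τ_X, V ∈ τ_Y (deduplicated):
  ∅ × ∅ = {} (∅)
  {82} × {x1} = {(82,x1)}
  {82} × {x2} = {(82,x2)}
  {83} × {x1} = {(83,x1)}
  {83} × {x2} = {(83,x2)}
  {82} × {x1, x2} = {(82,x1), (82,x2)}
  {82, 83} × {x1} = {(82,x1), (83,x1)}
  {82, 84} × {x1} = {(82,x1), (84,x1)}
  {82, 83} × {x2} = {(82,x2), (83,x2)}
  {82, 84} × {x2} = {(82,x2), (84,x2)}
  {83} × {x1, x2} = {(83,x1), (83,x2)}
  {82, 83, 84} × {x1} = {(82,x1), (83,x1), (84,x1)}
  {82, 83, 84} × {x2} = {(82,x2), (83,x2), (84,x2)}
  {82, 83} × {x1, x2} = {(82,x1), (82,x2), (83,x1), (83,x2)}
  {82, 84} × {x1, x2} = {(82,x1), (82,x2), (84,x1), (84,x2)}
  {82, 83, 84} × {x1, x2} = {(82,x1), (82,x2), (83,x1), (83,x2), (84,x1), (84,x2)}
These 16 distinct sets form the basis B.
Close under arbitrary unions to get τ_{X×Y}; counting gives |τ_{X×Y}| = 36.


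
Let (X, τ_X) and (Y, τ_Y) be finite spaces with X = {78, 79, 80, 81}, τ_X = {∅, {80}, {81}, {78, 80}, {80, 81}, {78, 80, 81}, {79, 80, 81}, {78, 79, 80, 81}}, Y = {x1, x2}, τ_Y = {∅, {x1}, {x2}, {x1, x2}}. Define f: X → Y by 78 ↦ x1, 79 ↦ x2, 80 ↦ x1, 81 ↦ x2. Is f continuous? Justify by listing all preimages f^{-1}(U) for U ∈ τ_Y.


f is NOT continuous.

Compute f^{-1}(U) for each U ∈ τ_Y:
  U = ∅: f^{-1}(U) = ∅ ∈ τ_X ✓.
  U = {x1}: f^{-1}(U) = {78, 80} ∈ τ_X ✓.
  U = {x2}: f^{-1}(U) = {79, 81} ∉ τ_X ✗.
  U = {x1, x2}: f^{-1}(U) = {78, 79, 80, 81} ∈ τ_X ✓.
Found U = {x2} with f^{-1}(U) = {79, 81} not in τ_X. Therefore f is NOT continuous.


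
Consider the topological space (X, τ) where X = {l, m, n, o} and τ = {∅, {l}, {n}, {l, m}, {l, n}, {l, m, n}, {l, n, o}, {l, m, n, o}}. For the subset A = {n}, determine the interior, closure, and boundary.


int(A) = {n}, cl(A) = {n, o}, ∂A = {o}.

Closed sets in (X, τ) are complements of opens:
  closed(X, τ) = {∅, {m}, {o}, {m, o}, {n, o}, {l, m, o}, {m, n, o}, {l, m, n, o}}.
int(A) = ⋃ {U ∈ τ : U ⊆ A}. Opens contained in A: ∅, {n}.
Taking the union of these: int(A) = {n}.
cl(A) = ⋂ {C closed : A ⊆ C}. Closed sets containing A: {n, o}, {m, n, o}, {l, m, n, o}.
Intersecting these: cl(A) = {n, o}.
∂A = cl(A) ∖ int(A) = {n, o} ∖ {n} = {o}.


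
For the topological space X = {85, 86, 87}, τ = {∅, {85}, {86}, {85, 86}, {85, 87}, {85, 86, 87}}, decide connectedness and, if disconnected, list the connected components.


(X, τ) is disconnected; components = [{86}, {85, 87}].

Find clopen sets (U ∈ τ with X ∖ U ∈ τ):
  U = ∅, X ∖ U = {85, 86, 87} — both open, so U is clopen.
  U = {86}, X ∖ U = {85, 87} — both open, so U is clopen.
  U = {85, 87}, X ∖ U = {86} — both open, so U is clopen.
  U = {85, 86, 87}, X ∖ U = ∅ — both open, so U is clopen.
Nontrivial clopen(s) exist: e.g. {86}. So (X, τ) is disconnected.
Compute connected components by grouping points that agree on all clopens:
  component: {86}
  component: {85, 87}


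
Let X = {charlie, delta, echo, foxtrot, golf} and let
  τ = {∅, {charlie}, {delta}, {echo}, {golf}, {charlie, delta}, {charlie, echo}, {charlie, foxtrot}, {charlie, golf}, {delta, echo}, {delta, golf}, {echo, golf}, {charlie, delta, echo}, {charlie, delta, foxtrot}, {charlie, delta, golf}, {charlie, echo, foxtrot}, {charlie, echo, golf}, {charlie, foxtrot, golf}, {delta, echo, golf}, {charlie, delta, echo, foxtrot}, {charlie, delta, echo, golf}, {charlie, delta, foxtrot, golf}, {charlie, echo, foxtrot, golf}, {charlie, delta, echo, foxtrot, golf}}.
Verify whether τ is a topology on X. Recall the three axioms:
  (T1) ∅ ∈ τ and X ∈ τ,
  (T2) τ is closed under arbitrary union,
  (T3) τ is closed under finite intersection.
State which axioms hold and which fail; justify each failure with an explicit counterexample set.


τ IS a topology on X.

Axiom (T1): ∅ ∈ τ? Yes; X ∈ τ? Yes.
Axiom (T2/T3): check pairwise unions and intersections of members of τ.
All pairwise intersections and unions checked — each lies in τ. Therefore τ satisfies (T1), (T2), (T3): it IS a topology on X.


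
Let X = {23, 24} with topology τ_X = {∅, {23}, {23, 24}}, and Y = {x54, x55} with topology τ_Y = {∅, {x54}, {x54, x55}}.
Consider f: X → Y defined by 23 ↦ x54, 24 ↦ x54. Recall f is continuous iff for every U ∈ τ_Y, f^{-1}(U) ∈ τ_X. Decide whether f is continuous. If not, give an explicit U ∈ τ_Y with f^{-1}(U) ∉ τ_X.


f IS continuous.

Compute f^{-1}(U) for each U ∈ τ_Y:
  U = ∅: f^{-1}(U) = ∅ ∈ τ_X ✓.
  U = {x54}: f^{-1}(U) = {23, 24} ∈ τ_X ✓.
  U = {x54, x55}: f^{-1}(U) = {23, 24} ∈ τ_X ✓.
Every preimage lies in τ_X, so f IS continuous.


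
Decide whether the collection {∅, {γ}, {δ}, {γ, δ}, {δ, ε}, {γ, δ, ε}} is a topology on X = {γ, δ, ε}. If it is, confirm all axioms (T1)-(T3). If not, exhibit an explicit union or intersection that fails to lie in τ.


τ IS a topology on X.

Axiom (T1): ∅ ∈ τ? Yes; X ∈ τ? Yes.
Axiom (T2/T3): check pairwise unions and intersections of members of τ.
All pairwise intersections and unions checked — each lies in τ. Therefore τ satisfies (T1), (T2), (T3): it IS a topology on X.


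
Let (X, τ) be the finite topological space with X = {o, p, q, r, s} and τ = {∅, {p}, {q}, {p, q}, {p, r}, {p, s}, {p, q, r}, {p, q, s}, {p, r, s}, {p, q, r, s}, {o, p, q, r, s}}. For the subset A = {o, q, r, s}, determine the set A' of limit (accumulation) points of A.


A' = {o}

For each x ∈ X, list the open sets U ∈ τ with x ∈ U, then check whether U ∩ (A ∖ {x}) ≠ ∅ for every such U.
  x = o: opens ∋ x are {o, p, q, r, s}; each meets A ∖ {o}, so x IS a limit point.
  x = p: open {p} ∋ x has {p} ∩ (A ∖ {p}) = ∅, so x is NOT a limit point.
  x = q: open {q} ∋ x has {q} ∩ (A ∖ {q}) = ∅, so x is NOT a limit point.
  x = r: open {p, r} ∋ x has {p, r} ∩ (A ∖ {r}) = ∅, so x is NOT a limit point.
  x = s: open {p, s} ∋ x has {p, s} ∩ (A ∖ {s}) = ∅, so x is NOT a limit point.
Collecting: A' = {o}.


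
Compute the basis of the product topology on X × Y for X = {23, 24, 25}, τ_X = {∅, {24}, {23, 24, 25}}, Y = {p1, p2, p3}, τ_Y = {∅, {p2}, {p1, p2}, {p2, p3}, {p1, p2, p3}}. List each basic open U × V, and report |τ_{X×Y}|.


Basis B = {∅ × ∅, {24} × {p2}, {24} × {p1, p2}, {24} × {p2, p3}, {23, 24, 25} × {p2}, {24} × {p1, p2, p3}, {23, 24, 25} × {p1, p2}, {23, 24, 25} × {p2, p3}, {23, 24, 25} × {p1, p2, p3}}; |τ_{X×Y}| = 14.

Enumerate products U × V with U ∈ τ_X, V ∈ τ_Y (deduplicated):
  ∅ × ∅ = {} (∅)
  {24} × {p2} = {(24,p2)}
  {24} × {p1, p2} = {(24,p1), (24,p2)}
  {24} × {p2, p3} = {(24,p2), (24,p3)}
  {23, 24, 25} × {p2} = {(23,p2), (24,p2), (25,p2)}
  {24} × {p1, p2, p3} = {(24,p1), (24,p2), (24,p3)}
  {23, 24, 25} × {p1, p2} = {(23,p1), (23,p2), (24,p1), (24,p2), (25,p1), (25,p2)}
  {23, 24, 25} × {p2, p3} = {(23,p2), (23,p3), (24,p2), (24,p3), (25,p2), (25,p3)}
  {23, 24, 25} × {p1, p2, p3} = {(23,p1), (23,p2), (23,p3), (24,p1), (24,p2), (24,p3), (25,p1), (25,p2), (25,p3)}
These 9 distinct sets form the basis B.
Close under arbitrary unions to get τ_{X×Y}; counting gives |τ_{X×Y}| = 14.


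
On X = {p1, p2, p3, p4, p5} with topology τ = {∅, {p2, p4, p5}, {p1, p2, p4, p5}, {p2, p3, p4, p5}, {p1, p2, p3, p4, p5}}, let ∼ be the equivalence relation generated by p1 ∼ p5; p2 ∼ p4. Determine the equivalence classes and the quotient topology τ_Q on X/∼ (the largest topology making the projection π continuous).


X/∼ = {[p1=p5], [p2=p4], [p3]}; |τ_Q| = 3.

Equivalence classes: [p1=p5], [p2=p4], [p3].
Quotient map π: X → X/∼ sends p1 ↦ [p1=p5], p2 ↦ [p2=p4], p3 ↦ [p3], p4 ↦ [p2=p4], p5 ↦ [p1=p5].
For each subset V ⊆ X/∼, compute π^{-1}(V) ⊆ X and check whether π^{-1}(V) ∈ τ. V is open in τ_Q iff π^{-1}(V) ∈ τ.
  V = {}: π^{-1}(V) = ∅ ∈ τ ✓.
  V = {[p1=p5]}: π^{-1}(V) = {p1, p5} ∉ τ ✗.
  V = {[p2=p4]}: π^{-1}(V) = {p2, p4} ∉ τ ✗.
  V = {[p1=p5], [p2=p4]}: π^{-1}(V) = {p1, p2, p4, p5} ∈ τ ✓.
  V = {[p3]}: π^{-1}(V) = {p3} ∉ τ ✗.
  V = {[p1=p5], [p3]}: π^{-1}(V) = {p1, p3, p5} ∉ τ ✗.
  V = {[p2=p4], [p3]}: π^{-1}(V) = {p2, p3, p4} ∉ τ ✗.
  V = {[p1=p5], [p2=p4], [p3]}: π^{-1}(V) = {p1, p2, p3, p4, p5} ∈ τ ✓.
Open sets in the quotient: τ_Q = {{}, {[p1=p5], [p2=p4]}, {[p1=p5], [p2=p4], [p3]}} (3 elements).


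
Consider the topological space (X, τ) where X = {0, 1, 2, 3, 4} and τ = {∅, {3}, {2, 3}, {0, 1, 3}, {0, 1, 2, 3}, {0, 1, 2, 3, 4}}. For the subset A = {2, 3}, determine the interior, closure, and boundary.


int(A) = {2, 3}, cl(A) = {0, 1, 2, 3, 4}, ∂A = {0, 1, 4}.

Closed sets in (X, τ) are complements of opens:
  closed(X, τ) = {∅, {4}, {2, 4}, {0, 1, 4}, {0, 1, 2, 4}, {0, 1, 2, 3, 4}}.
int(A) = ⋃ {U ∈ τ : U ⊆ A}. Opens contained in A: ∅, {3}, {2, 3}.
Taking the union of these: int(A) = {2, 3}.
cl(A) = ⋂ {C closed : A ⊆ C}. Closed sets containing A: {0, 1, 2, 3, 4}.
Intersecting these: cl(A) = {0, 1, 2, 3, 4}.
∂A = cl(A) ∖ int(A) = {0, 1, 2, 3, 4} ∖ {2, 3} = {0, 1, 4}.


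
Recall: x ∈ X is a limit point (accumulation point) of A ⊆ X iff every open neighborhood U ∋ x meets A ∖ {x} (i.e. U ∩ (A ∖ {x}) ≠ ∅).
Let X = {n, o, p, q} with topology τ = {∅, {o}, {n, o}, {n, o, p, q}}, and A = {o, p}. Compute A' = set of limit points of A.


A' = {n, p, q}

For each x ∈ X, list the open sets U ∈ τ with x ∈ U, then check whether U ∩ (A ∖ {x}) ≠ ∅ for every such U.
  x = n: opens ∋ x are {n, o}, {n, o, p, q}; each meets A ∖ {n}, so x IS a limit point.
  x = o: open {o} ∋ x has {o} ∩ (A ∖ {o}) = ∅, so x is NOT a limit point.
  x = p: opens ∋ x are {n, o, p, q}; each meets A ∖ {p}, so x IS a limit point.
  x = q: opens ∋ x are {n, o, p, q}; each meets A ∖ {q}, so x IS a limit point.
Collecting: A' = {n, p, q}.


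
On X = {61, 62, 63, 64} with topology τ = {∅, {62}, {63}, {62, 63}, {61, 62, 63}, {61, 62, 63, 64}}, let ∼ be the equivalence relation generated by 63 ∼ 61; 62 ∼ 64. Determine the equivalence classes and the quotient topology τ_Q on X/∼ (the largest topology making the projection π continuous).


X/∼ = {[61=63], [62=64]}; |τ_Q| = 2.

Equivalence classes: [61=63], [62=64].
Quotient map π: X → X/∼ sends 61 ↦ [61=63], 62 ↦ [62=64], 63 ↦ [61=63], 64 ↦ [62=64].
For each subset V ⊆ X/∼, compute π^{-1}(V) ⊆ X and check whether π^{-1}(V) ∈ τ. V is open in τ_Q iff π^{-1}(V) ∈ τ.
  V = {}: π^{-1}(V) = ∅ ∈ τ ✓.
  V = {[61=63]}: π^{-1}(V) = {61, 63} ∉ τ ✗.
  V = {[62=64]}: π^{-1}(V) = {62, 64} ∉ τ ✗.
  V = {[61=63], [62=64]}: π^{-1}(V) = {61, 62, 63, 64} ∈ τ ✓.
Open sets in the quotient: τ_Q = {{}, {[61=63], [62=64]}} (2 elements).


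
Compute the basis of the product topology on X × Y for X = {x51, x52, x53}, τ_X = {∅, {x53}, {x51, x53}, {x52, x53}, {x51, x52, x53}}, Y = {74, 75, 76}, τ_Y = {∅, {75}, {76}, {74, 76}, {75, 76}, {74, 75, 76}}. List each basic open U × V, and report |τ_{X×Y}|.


Basis B = {∅ × ∅, {x53} × {75}, {x53} × {76}, {x51, x53} × {75}, {x51, x53} × {76}, {x52, x53} × {75}, {x52, x53} × {76}, {x53} × {74, 76}, {x53} × {75, 76}, {x51, x52, x53} × {75}, {x51, x52, x53} × {76}, {x53} × {74, 75, 76}, {x51, x53} × {74, 76}, {x51, x53} × {75, 76}, {x52, x53} × {74, 76}, {x52, x53} × {75, 76}, {x51, x53} × {74, 75, 76}, {x51, x52, x53} × {74, 76}, {x51, x52, x53} × {75, 76}, {x52, x53} × {74, 75, 76}, {x51, x52, x53} × {74, 75, 76}}; |τ_{X×Y}| = 70.

Enumerate products U × V with U ∈ τ_X, V ∈ τ_Y (deduplicated):
  ∅ × ∅ = {} (∅)
  {x53} × {75} = {(x53,75)}
  {x53} × {76} = {(x53,76)}
  {x51, x53} × {75} = {(x51,75), (x53,75)}
  {x51, x53} × {76} = {(x51,76), (x53,76)}
  {x52, x53} × {75} = {(x52,75), (x53,75)}
  {x52, x53} × {76} = {(x52,76), (x53,76)}
  {x53} × {74, 76} = {(x53,74), (x53,76)}
  {x53} × {75, 76} = {(x53,75), (x53,76)}
  {x51, x52, x53} × {75} = {(x51,75), (x52,75), (x53,75)}
  {x51, x52, x53} × {76} = {(x51,76), (x52,76), (x53,76)}
  {x53} × {74, 75, 76} = {(x53,74), (x53,75), (x53,76)}
  {x51, x53} × {74, 76} = {(x51,74), (x51,76), (x53,74), (x53,76)}
  {x51, x53} × {75, 76} = {(x51,75), (x51,76), (x53,75), (x53,76)}
  {x52, x53} × {74, 76} = {(x52,74), (x52,76), (x53,74), (x53,76)}
  {x52, x53} × {75, 76} = {(x52,75), (x52,76), (x53,75), (x53,76)}
  {x51, x53} × {74, 75, 76} = {(x51,74), (x51,75), (x51,76), (x53,74), (x53,75), (x53,76)}
  {x51, x52, x53} × {74, 76} = {(x51,74), (x51,76), (x52,74), (x52,76), (x53,74), (x53,76)}
  {x51, x52, x53} × {75, 76} = {(x51,75), (x51,76), (x52,75), (x52,76), (x53,75), (x53,76)}
  {x52, x53} × {74, 75, 76} = {(x52,74), (x52,75), (x52,76), (x53,74), (x53,75), (x53,76)}
  {x51, x52, x53} × {74, 75, 76} = {(x51,74), (x51,75), (x51,76), (x52,74), (x52,75), (x52,76), (x53,74), (x53,75), (x53,76)}
These 21 distinct sets form the basis B.
Close under arbitrary unions to get τ_{X×Y}; counting gives |τ_{X×Y}| = 70.


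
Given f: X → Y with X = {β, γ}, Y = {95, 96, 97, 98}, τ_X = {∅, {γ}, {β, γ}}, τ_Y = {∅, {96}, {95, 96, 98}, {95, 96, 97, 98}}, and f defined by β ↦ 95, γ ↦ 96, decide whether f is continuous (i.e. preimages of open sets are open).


f IS continuous.

Compute f^{-1}(U) for each U ∈ τ_Y:
  U = ∅: f^{-1}(U) = ∅ ∈ τ_X ✓.
  U = {96}: f^{-1}(U) = {γ} ∈ τ_X ✓.
  U = {95, 96, 98}: f^{-1}(U) = {β, γ} ∈ τ_X ✓.
  U = {95, 96, 97, 98}: f^{-1}(U) = {β, γ} ∈ τ_X ✓.
Every preimage lies in τ_X, so f IS continuous.


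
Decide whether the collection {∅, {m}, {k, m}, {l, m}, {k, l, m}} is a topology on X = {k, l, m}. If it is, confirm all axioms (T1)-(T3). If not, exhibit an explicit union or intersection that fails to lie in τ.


τ IS a topology on X.

Axiom (T1): ∅ ∈ τ? Yes; X ∈ τ? Yes.
Axiom (T2/T3): check pairwise unions and intersections of members of τ.
All pairwise intersections and unions checked — each lies in τ. Therefore τ satisfies (T1), (T2), (T3): it IS a topology on X.


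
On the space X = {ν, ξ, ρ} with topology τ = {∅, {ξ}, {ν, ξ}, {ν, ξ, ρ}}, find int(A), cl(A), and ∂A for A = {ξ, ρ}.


int(A) = {ξ}, cl(A) = {ν, ξ, ρ}, ∂A = {ν, ρ}.

Closed sets in (X, τ) are complements of opens:
  closed(X, τ) = {∅, {ρ}, {ν, ρ}, {ν, ξ, ρ}}.
int(A) = ⋃ {U ∈ τ : U ⊆ A}. Opens contained in A: ∅, {ξ}.
Taking the union of these: int(A) = {ξ}.
cl(A) = ⋂ {C closed : A ⊆ C}. Closed sets containing A: {ν, ξ, ρ}.
Intersecting these: cl(A) = {ν, ξ, ρ}.
∂A = cl(A) ∖ int(A) = {ν, ξ, ρ} ∖ {ξ} = {ν, ρ}.


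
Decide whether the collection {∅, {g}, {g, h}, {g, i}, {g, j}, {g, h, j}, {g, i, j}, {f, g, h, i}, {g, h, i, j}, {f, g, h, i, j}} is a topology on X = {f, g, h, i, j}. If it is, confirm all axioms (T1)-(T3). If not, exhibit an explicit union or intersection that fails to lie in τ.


τ is NOT a topology on X.

Axiom (T1): ∅ ∈ τ? Yes; X ∈ τ? Yes.
Axiom (T2/T3): check pairwise unions and intersections of members of τ.
Counterexample for (T2): {g, h} ∪ {g, i} = {g, h, i} ∉ τ. Therefore τ is NOT a topology.


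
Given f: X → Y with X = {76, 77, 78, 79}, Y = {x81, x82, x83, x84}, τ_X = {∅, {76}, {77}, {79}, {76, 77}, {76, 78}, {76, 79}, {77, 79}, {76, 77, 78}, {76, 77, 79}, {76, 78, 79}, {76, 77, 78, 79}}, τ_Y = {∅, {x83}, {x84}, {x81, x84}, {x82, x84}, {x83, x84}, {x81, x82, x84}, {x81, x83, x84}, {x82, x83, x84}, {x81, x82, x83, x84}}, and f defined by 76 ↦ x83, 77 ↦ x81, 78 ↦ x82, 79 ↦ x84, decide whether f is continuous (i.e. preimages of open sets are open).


f is NOT continuous.

Compute f^{-1}(U) for each U ∈ τ_Y:
  U = ∅: f^{-1}(U) = ∅ ∈ τ_X ✓.
  U = {x83}: f^{-1}(U) = {76} ∈ τ_X ✓.
  U = {x84}: f^{-1}(U) = {79} ∈ τ_X ✓.
  U = {x81, x84}: f^{-1}(U) = {77, 79} ∈ τ_X ✓.
  U = {x82, x84}: f^{-1}(U) = {78, 79} ∉ τ_X ✗.
  U = {x83, x84}: f^{-1}(U) = {76, 79} ∈ τ_X ✓.
  U = {x81, x82, x84}: f^{-1}(U) = {77, 78, 79} ∉ τ_X ✗.
  U = {x81, x83, x84}: f^{-1}(U) = {76, 77, 79} ∈ τ_X ✓.
  U = {x82, x83, x84}: f^{-1}(U) = {76, 78, 79} ∈ τ_X ✓.
  U = {x81, x82, x83, x84}: f^{-1}(U) = {76, 77, 78, 79} ∈ τ_X ✓.
Found U = {x82, x84} with f^{-1}(U) = {78, 79} not in τ_X. Therefore f is NOT continuous.


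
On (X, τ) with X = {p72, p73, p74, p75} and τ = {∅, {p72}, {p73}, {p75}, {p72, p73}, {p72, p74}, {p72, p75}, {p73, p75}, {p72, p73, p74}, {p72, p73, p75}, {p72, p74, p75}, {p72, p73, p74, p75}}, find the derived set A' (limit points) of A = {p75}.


A' = ∅

For each x ∈ X, list the open sets U ∈ τ with x ∈ U, then check whether U ∩ (A ∖ {x}) ≠ ∅ for every such U.
  x = p72: open {p72} ∋ x has {p72} ∩ (A ∖ {p72}) = ∅, so x is NOT a limit point.
  x = p73: open {p73} ∋ x has {p73} ∩ (A ∖ {p73}) = ∅, so x is NOT a limit point.
  x = p74: open {p72, p74} ∋ x has {p72, p74} ∩ (A ∖ {p74}) = ∅, so x is NOT a limit point.
  x = p75: open {p75} ∋ x has {p75} ∩ (A ∖ {p75}) = ∅, so x is NOT a limit point.
Collecting: A' = ∅.


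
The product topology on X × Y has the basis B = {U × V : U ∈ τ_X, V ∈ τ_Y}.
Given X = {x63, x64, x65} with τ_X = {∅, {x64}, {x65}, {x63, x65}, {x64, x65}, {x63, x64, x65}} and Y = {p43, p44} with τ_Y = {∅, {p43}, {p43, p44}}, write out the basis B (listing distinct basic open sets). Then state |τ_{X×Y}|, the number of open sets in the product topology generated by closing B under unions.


Basis B = {∅ × ∅, {x64} × {p43}, {x65} × {p43}, {x63, x65} × {p43}, {x64} × {p43, p44}, {x64, x65} × {p43}, {x65} × {p43, p44}, {x63, x64, x65} × {p43}, {x63, x65} × {p43, p44}, {x64, x65} × {p43, p44}, {x63, x64, x65} × {p43, p44}}; |τ_{X×Y}| = 18.

Enumerate products U × V with U ∈ τ_X, V ∈ τ_Y (deduplicated):
  ∅ × ∅ = {} (∅)
  {x64} × {p43} = {(x64,p43)}
  {x65} × {p43} = {(x65,p43)}
  {x63, x65} × {p43} = {(x63,p43), (x65,p43)}
  {x64} × {p43, p44} = {(x64,p43), (x64,p44)}
  {x64, x65} × {p43} = {(x64,p43), (x65,p43)}
  {x65} × {p43, p44} = {(x65,p43), (x65,p44)}
  {x63, x64, x65} × {p43} = {(x63,p43), (x64,p43), (x65,p43)}
  {x63, x65} × {p43, p44} = {(x63,p43), (x63,p44), (x65,p43), (x65,p44)}
  {x64, x65} × {p43, p44} = {(x64,p43), (x64,p44), (x65,p43), (x65,p44)}
  {x63, x64, x65} × {p43, p44} = {(x63,p43), (x63,p44), (x64,p43), (x64,p44), (x65,p43), (x65,p44)}
These 11 distinct sets form the basis B.
Close under arbitrary unions to get τ_{X×Y}; counting gives |τ_{X×Y}| = 18.


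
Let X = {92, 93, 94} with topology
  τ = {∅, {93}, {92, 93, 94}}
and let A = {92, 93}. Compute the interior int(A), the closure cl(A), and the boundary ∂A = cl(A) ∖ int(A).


int(A) = {93}, cl(A) = {92, 93, 94}, ∂A = {92, 94}.

Closed sets in (X, τ) are complements of opens:
  closed(X, τ) = {∅, {92, 94}, {92, 93, 94}}.
int(A) = ⋃ {U ∈ τ : U ⊆ A}. Opens contained in A: ∅, {93}.
Taking the union of these: int(A) = {93}.
cl(A) = ⋂ {C closed : A ⊆ C}. Closed sets containing A: {92, 93, 94}.
Intersecting these: cl(A) = {92, 93, 94}.
∂A = cl(A) ∖ int(A) = {92, 93, 94} ∖ {93} = {92, 94}.


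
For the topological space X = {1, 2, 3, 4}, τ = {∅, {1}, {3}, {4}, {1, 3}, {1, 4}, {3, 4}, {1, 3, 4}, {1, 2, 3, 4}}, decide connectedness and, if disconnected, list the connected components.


(X, τ) is connected.

Find clopen sets (U ∈ τ with X ∖ U ∈ τ):
  U = ∅, X ∖ U = {1, 2, 3, 4} — both open, so U is clopen.
  U = {1, 2, 3, 4}, X ∖ U = ∅ — both open, so U is clopen.
Only trivial clopens (∅ and X) exist, so (X, τ) is connected.
Compute connected components by grouping points that agree on all clopens:
  component: {1, 2, 3, 4}


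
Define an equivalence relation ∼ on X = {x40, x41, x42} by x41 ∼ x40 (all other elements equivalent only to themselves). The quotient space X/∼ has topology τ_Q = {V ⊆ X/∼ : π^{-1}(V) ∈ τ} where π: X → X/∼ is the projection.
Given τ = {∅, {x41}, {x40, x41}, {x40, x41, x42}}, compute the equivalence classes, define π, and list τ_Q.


X/∼ = {[x40=x41], [x42]}; |τ_Q| = 3.

Equivalence classes: [x40=x41], [x42].
Quotient map π: X → X/∼ sends x40 ↦ [x40=x41], x41 ↦ [x40=x41], x42 ↦ [x42].
For each subset V ⊆ X/∼, compute π^{-1}(V) ⊆ X and check whether π^{-1}(V) ∈ τ. V is open in τ_Q iff π^{-1}(V) ∈ τ.
  V = {}: π^{-1}(V) = ∅ ∈ τ ✓.
  V = {[x40=x41]}: π^{-1}(V) = {x40, x41} ∈ τ ✓.
  V = {[x42]}: π^{-1}(V) = {x42} ∉ τ ✗.
  V = {[x40=x41], [x42]}: π^{-1}(V) = {x40, x41, x42} ∈ τ ✓.
Open sets in the quotient: τ_Q = {{}, {[x40=x41]}, {[x40=x41], [x42]}} (3 elements).


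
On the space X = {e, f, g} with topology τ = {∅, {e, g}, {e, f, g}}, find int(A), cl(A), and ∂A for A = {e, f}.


int(A) = ∅, cl(A) = {e, f, g}, ∂A = {e, f, g}.

Closed sets in (X, τ) are complements of opens:
  closed(X, τ) = {∅, {f}, {e, f, g}}.
int(A) = ⋃ {U ∈ τ : U ⊆ A}. Opens contained in A: ∅.
Taking the union of these: int(A) = ∅.
cl(A) = ⋂ {C closed : A ⊆ C}. Closed sets containing A: {e, f, g}.
Intersecting these: cl(A) = {e, f, g}.
∂A = cl(A) ∖ int(A) = {e, f, g} ∖ ∅ = {e, f, g}.


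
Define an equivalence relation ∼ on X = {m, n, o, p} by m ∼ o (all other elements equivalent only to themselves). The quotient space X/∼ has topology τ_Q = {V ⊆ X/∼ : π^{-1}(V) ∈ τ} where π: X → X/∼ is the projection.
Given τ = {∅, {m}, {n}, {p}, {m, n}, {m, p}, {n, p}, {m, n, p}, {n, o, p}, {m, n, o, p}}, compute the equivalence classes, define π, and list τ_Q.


X/∼ = {[m=o], [n], [p]}; |τ_Q| = 5.

Equivalence classes: [m=o], [n], [p].
Quotient map π: X → X/∼ sends m ↦ [m=o], n ↦ [n], o ↦ [m=o], p ↦ [p].
For each subset V ⊆ X/∼, compute π^{-1}(V) ⊆ X and check whether π^{-1}(V) ∈ τ. V is open in τ_Q iff π^{-1}(V) ∈ τ.
  V = {}: π^{-1}(V) = ∅ ∈ τ ✓.
  V = {[m=o]}: π^{-1}(V) = {m, o} ∉ τ ✗.
  V = {[n]}: π^{-1}(V) = {n} ∈ τ ✓.
  V = {[m=o], [n]}: π^{-1}(V) = {m, n, o} ∉ τ ✗.
  V = {[p]}: π^{-1}(V) = {p} ∈ τ ✓.
  V = {[m=o], [p]}: π^{-1}(V) = {m, o, p} ∉ τ ✗.
  V = {[n], [p]}: π^{-1}(V) = {n, p} ∈ τ ✓.
  V = {[m=o], [n], [p]}: π^{-1}(V) = {m, n, o, p} ∈ τ ✓.
Open sets in the quotient: τ_Q = {{}, {[n]}, {[p]}, {[n], [p]}, {[m=o], [n], [p]}} (5 elements).


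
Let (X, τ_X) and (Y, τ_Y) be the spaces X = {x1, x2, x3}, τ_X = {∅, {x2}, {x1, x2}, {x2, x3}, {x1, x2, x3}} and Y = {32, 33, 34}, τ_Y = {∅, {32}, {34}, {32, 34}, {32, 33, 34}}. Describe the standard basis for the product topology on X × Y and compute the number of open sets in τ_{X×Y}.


Basis B = {∅ × ∅, {x2} × {32}, {x2} × {34}, {x1, x2} × {32}, {x1, x2} × {34}, {x2} × {32, 34}, {x2, x3} × {32}, {x2, x3} × {34}, {x1, x2, x3} × {32}, {x1, x2, x3} × {34}, {x2} × {32, 33, 34}, {x1, x2} × {32, 34}, {x2, x3} × {32, 34}, {x1, x2} × {32, 33, 34}, {x1, x2, x3} × {32, 34}, {x2, x3} × {32, 33, 34}, {x1, x2, x3} × {32, 33, 34}}; |τ_{X×Y}| = 50.

Enumerate products U × V with U ∈ τ_X, V ∈ τ_Y (deduplicated):
  ∅ × ∅ = {} (∅)
  {x2} × {32} = {(x2,32)}
  {x2} × {34} = {(x2,34)}
  {x1, x2} × {32} = {(x1,32), (x2,32)}
  {x1, x2} × {34} = {(x1,34), (x2,34)}
  {x2} × {32, 34} = {(x2,32), (x2,34)}
  {x2, x3} × {32} = {(x2,32), (x3,32)}
  {x2, x3} × {34} = {(x2,34), (x3,34)}
  {x1, x2, x3} × {32} = {(x1,32), (x2,32), (x3,32)}
  {x1, x2, x3} × {34} = {(x1,34), (x2,34), (x3,34)}
  {x2} × {32, 33, 34} = {(x2,32), (x2,33), (x2,34)}
  {x1, x2} × {32, 34} = {(x1,32), (x1,34), (x2,32), (x2,34)}
  {x2, x3} × {32, 34} = {(x2,32), (x2,34), (x3,32), (x3,34)}
  {x1, x2} × {32, 33, 34} = {(x1,32), (x1,33), (x1,34), (x2,32), (x2,33), (x2,34)}
  {x1, x2, x3} × {32, 34} = {(x1,32), (x1,34), (x2,32), (x2,34), (x3,32), (x3,34)}
  {x2, x3} × {32, 33, 34} = {(x2,32), (x2,33), (x2,34), (x3,32), (x3,33), (x3,34)}
  {x1, x2, x3} × {32, 33, 34} = {(x1,32), (x1,33), (x1,34), (x2,32), (x2,33), (x2,34), (x3,32), (x3,33), (x3,34)}
These 17 distinct sets form the basis B.
Close under arbitrary unions to get τ_{X×Y}; counting gives |τ_{X×Y}| = 50.


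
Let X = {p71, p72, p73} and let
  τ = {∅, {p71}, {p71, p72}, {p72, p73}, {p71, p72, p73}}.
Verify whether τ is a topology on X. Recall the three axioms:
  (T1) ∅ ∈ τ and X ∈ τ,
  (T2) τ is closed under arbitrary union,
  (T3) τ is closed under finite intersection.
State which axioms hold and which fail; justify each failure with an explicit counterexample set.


τ is NOT a topology on X.

Axiom (T1): ∅ ∈ τ? Yes; X ∈ τ? Yes.
Axiom (T2/T3): check pairwise unions and intersections of members of τ.
Counterexample for (T3): {p71, p72} ∩ {p72, p73} = {p72} ∉ τ. Therefore τ is NOT a topology.


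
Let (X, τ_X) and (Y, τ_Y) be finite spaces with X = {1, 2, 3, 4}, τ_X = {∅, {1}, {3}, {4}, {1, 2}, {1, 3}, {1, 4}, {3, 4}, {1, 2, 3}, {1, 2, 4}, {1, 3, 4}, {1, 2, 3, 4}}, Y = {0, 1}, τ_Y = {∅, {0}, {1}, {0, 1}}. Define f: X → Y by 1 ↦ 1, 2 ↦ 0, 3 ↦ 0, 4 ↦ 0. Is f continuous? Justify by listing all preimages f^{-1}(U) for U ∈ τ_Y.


f is NOT continuous.

Compute f^{-1}(U) for each U ∈ τ_Y:
  U = ∅: f^{-1}(U) = ∅ ∈ τ_X ✓.
  U = {0}: f^{-1}(U) = {2, 3, 4} ∉ τ_X ✗.
  U = {1}: f^{-1}(U) = {1} ∈ τ_X ✓.
  U = {0, 1}: f^{-1}(U) = {1, 2, 3, 4} ∈ τ_X ✓.
Found U = {0} with f^{-1}(U) = {2, 3, 4} not in τ_X. Therefore f is NOT continuous.


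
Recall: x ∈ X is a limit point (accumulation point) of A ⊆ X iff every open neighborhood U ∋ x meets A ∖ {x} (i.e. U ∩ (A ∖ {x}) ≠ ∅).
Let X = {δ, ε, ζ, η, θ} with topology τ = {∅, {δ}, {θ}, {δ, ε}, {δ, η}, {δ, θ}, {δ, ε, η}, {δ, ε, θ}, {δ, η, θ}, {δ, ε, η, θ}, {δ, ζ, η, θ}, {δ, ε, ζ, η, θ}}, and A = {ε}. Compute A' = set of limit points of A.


A' = ∅

For each x ∈ X, list the open sets U ∈ τ with x ∈ U, then check whether U ∩ (A ∖ {x}) ≠ ∅ for every such U.
  x = δ: open {δ} ∋ x has {δ} ∩ (A ∖ {δ}) = ∅, so x is NOT a limit point.
  x = ε: open {δ, ε} ∋ x has {δ, ε} ∩ (A ∖ {ε}) = ∅, so x is NOT a limit point.
  x = ζ: open {δ, ζ, η, θ} ∋ x has {δ, ζ, η, θ} ∩ (A ∖ {ζ}) = ∅, so x is NOT a limit point.
  x = η: open {δ, η} ∋ x has {δ, η} ∩ (A ∖ {η}) = ∅, so x is NOT a limit point.
  x = θ: open {θ} ∋ x has {θ} ∩ (A ∖ {θ}) = ∅, so x is NOT a limit point.
Collecting: A' = ∅.
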